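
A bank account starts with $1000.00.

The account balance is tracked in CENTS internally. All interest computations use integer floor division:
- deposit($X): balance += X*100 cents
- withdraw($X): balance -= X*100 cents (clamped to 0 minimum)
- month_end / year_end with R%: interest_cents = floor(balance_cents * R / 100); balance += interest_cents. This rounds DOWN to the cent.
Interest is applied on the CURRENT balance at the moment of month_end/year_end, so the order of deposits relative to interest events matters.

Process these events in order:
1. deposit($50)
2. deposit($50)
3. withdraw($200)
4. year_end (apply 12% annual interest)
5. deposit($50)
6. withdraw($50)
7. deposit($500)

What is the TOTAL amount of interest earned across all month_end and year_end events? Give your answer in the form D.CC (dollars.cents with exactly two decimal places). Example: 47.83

Answer: 108.00

Derivation:
After 1 (deposit($50)): balance=$1050.00 total_interest=$0.00
After 2 (deposit($50)): balance=$1100.00 total_interest=$0.00
After 3 (withdraw($200)): balance=$900.00 total_interest=$0.00
After 4 (year_end (apply 12% annual interest)): balance=$1008.00 total_interest=$108.00
After 5 (deposit($50)): balance=$1058.00 total_interest=$108.00
After 6 (withdraw($50)): balance=$1008.00 total_interest=$108.00
After 7 (deposit($500)): balance=$1508.00 total_interest=$108.00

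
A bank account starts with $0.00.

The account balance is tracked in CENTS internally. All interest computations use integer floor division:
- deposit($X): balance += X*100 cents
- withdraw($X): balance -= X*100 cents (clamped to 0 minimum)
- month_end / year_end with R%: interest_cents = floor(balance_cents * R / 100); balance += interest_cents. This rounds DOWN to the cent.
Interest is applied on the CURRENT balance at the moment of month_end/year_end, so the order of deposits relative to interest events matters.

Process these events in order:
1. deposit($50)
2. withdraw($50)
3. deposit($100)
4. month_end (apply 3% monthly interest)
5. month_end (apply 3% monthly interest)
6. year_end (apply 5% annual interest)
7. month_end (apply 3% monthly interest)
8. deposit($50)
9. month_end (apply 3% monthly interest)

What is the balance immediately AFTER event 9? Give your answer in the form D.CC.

After 1 (deposit($50)): balance=$50.00 total_interest=$0.00
After 2 (withdraw($50)): balance=$0.00 total_interest=$0.00
After 3 (deposit($100)): balance=$100.00 total_interest=$0.00
After 4 (month_end (apply 3% monthly interest)): balance=$103.00 total_interest=$3.00
After 5 (month_end (apply 3% monthly interest)): balance=$106.09 total_interest=$6.09
After 6 (year_end (apply 5% annual interest)): balance=$111.39 total_interest=$11.39
After 7 (month_end (apply 3% monthly interest)): balance=$114.73 total_interest=$14.73
After 8 (deposit($50)): balance=$164.73 total_interest=$14.73
After 9 (month_end (apply 3% monthly interest)): balance=$169.67 total_interest=$19.67

Answer: 169.67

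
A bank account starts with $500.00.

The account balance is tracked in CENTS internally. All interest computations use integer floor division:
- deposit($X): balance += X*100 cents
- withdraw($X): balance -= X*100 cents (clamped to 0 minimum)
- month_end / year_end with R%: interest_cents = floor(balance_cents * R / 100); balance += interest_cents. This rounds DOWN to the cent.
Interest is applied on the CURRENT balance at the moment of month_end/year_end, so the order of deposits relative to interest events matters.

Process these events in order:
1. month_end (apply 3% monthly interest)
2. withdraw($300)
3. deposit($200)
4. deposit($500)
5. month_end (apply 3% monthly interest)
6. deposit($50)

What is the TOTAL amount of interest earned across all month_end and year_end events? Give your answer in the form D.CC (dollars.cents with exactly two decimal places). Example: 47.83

Answer: 42.45

Derivation:
After 1 (month_end (apply 3% monthly interest)): balance=$515.00 total_interest=$15.00
After 2 (withdraw($300)): balance=$215.00 total_interest=$15.00
After 3 (deposit($200)): balance=$415.00 total_interest=$15.00
After 4 (deposit($500)): balance=$915.00 total_interest=$15.00
After 5 (month_end (apply 3% monthly interest)): balance=$942.45 total_interest=$42.45
After 6 (deposit($50)): balance=$992.45 total_interest=$42.45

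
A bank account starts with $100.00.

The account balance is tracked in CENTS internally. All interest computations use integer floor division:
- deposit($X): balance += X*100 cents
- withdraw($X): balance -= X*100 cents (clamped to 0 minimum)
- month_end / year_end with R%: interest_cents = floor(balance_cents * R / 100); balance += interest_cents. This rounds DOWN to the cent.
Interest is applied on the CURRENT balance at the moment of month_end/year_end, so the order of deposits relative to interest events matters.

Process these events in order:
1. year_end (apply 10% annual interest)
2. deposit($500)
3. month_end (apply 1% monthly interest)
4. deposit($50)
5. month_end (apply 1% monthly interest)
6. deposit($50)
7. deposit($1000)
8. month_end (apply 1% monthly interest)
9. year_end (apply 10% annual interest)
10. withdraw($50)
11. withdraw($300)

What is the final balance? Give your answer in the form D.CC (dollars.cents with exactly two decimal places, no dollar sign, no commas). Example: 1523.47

After 1 (year_end (apply 10% annual interest)): balance=$110.00 total_interest=$10.00
After 2 (deposit($500)): balance=$610.00 total_interest=$10.00
After 3 (month_end (apply 1% monthly interest)): balance=$616.10 total_interest=$16.10
After 4 (deposit($50)): balance=$666.10 total_interest=$16.10
After 5 (month_end (apply 1% monthly interest)): balance=$672.76 total_interest=$22.76
After 6 (deposit($50)): balance=$722.76 total_interest=$22.76
After 7 (deposit($1000)): balance=$1722.76 total_interest=$22.76
After 8 (month_end (apply 1% monthly interest)): balance=$1739.98 total_interest=$39.98
After 9 (year_end (apply 10% annual interest)): balance=$1913.97 total_interest=$213.97
After 10 (withdraw($50)): balance=$1863.97 total_interest=$213.97
After 11 (withdraw($300)): balance=$1563.97 total_interest=$213.97

Answer: 1563.97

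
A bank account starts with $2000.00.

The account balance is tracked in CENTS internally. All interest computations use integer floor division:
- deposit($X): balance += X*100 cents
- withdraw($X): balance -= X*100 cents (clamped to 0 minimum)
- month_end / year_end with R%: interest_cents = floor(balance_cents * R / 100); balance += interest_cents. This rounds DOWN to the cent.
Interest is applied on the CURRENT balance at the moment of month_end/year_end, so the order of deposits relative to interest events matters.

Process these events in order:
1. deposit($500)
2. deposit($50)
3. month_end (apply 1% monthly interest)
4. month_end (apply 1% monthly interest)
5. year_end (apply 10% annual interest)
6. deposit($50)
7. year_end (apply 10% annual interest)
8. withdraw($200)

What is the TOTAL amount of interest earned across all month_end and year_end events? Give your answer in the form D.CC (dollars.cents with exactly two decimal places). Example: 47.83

After 1 (deposit($500)): balance=$2500.00 total_interest=$0.00
After 2 (deposit($50)): balance=$2550.00 total_interest=$0.00
After 3 (month_end (apply 1% monthly interest)): balance=$2575.50 total_interest=$25.50
After 4 (month_end (apply 1% monthly interest)): balance=$2601.25 total_interest=$51.25
After 5 (year_end (apply 10% annual interest)): balance=$2861.37 total_interest=$311.37
After 6 (deposit($50)): balance=$2911.37 total_interest=$311.37
After 7 (year_end (apply 10% annual interest)): balance=$3202.50 total_interest=$602.50
After 8 (withdraw($200)): balance=$3002.50 total_interest=$602.50

Answer: 602.50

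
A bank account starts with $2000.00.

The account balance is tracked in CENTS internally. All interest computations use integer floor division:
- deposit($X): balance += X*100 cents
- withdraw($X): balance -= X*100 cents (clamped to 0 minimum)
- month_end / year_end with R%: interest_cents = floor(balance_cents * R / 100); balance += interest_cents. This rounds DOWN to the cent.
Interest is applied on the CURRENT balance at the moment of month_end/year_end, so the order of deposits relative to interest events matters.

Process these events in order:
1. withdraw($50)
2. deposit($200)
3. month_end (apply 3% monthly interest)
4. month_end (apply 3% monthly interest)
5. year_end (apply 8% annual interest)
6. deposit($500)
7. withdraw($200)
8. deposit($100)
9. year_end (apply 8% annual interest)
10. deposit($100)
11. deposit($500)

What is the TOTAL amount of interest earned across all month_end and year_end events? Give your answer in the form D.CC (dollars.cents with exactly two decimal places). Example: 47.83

After 1 (withdraw($50)): balance=$1950.00 total_interest=$0.00
After 2 (deposit($200)): balance=$2150.00 total_interest=$0.00
After 3 (month_end (apply 3% monthly interest)): balance=$2214.50 total_interest=$64.50
After 4 (month_end (apply 3% monthly interest)): balance=$2280.93 total_interest=$130.93
After 5 (year_end (apply 8% annual interest)): balance=$2463.40 total_interest=$313.40
After 6 (deposit($500)): balance=$2963.40 total_interest=$313.40
After 7 (withdraw($200)): balance=$2763.40 total_interest=$313.40
After 8 (deposit($100)): balance=$2863.40 total_interest=$313.40
After 9 (year_end (apply 8% annual interest)): balance=$3092.47 total_interest=$542.47
After 10 (deposit($100)): balance=$3192.47 total_interest=$542.47
After 11 (deposit($500)): balance=$3692.47 total_interest=$542.47

Answer: 542.47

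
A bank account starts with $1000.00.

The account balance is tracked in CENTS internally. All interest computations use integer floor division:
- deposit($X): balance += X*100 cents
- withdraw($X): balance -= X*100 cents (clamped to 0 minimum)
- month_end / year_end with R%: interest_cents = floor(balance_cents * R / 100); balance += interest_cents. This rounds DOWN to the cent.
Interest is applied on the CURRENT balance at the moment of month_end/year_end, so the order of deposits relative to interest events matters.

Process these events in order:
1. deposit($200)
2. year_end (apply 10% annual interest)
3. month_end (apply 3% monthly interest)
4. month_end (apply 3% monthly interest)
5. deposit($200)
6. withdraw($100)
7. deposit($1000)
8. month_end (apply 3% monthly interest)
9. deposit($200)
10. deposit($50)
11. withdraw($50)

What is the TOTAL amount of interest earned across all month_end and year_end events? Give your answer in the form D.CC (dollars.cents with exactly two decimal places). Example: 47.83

After 1 (deposit($200)): balance=$1200.00 total_interest=$0.00
After 2 (year_end (apply 10% annual interest)): balance=$1320.00 total_interest=$120.00
After 3 (month_end (apply 3% monthly interest)): balance=$1359.60 total_interest=$159.60
After 4 (month_end (apply 3% monthly interest)): balance=$1400.38 total_interest=$200.38
After 5 (deposit($200)): balance=$1600.38 total_interest=$200.38
After 6 (withdraw($100)): balance=$1500.38 total_interest=$200.38
After 7 (deposit($1000)): balance=$2500.38 total_interest=$200.38
After 8 (month_end (apply 3% monthly interest)): balance=$2575.39 total_interest=$275.39
After 9 (deposit($200)): balance=$2775.39 total_interest=$275.39
After 10 (deposit($50)): balance=$2825.39 total_interest=$275.39
After 11 (withdraw($50)): balance=$2775.39 total_interest=$275.39

Answer: 275.39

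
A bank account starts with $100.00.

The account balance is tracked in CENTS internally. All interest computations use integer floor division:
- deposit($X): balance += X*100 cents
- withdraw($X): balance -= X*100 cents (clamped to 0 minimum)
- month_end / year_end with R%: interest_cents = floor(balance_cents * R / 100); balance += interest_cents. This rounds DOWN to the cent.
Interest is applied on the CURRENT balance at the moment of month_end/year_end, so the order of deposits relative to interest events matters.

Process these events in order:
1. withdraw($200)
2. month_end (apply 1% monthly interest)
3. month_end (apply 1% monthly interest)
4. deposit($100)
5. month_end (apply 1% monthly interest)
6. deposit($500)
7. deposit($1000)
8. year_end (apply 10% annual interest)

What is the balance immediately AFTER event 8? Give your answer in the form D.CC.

Answer: 1761.10

Derivation:
After 1 (withdraw($200)): balance=$0.00 total_interest=$0.00
After 2 (month_end (apply 1% monthly interest)): balance=$0.00 total_interest=$0.00
After 3 (month_end (apply 1% monthly interest)): balance=$0.00 total_interest=$0.00
After 4 (deposit($100)): balance=$100.00 total_interest=$0.00
After 5 (month_end (apply 1% monthly interest)): balance=$101.00 total_interest=$1.00
After 6 (deposit($500)): balance=$601.00 total_interest=$1.00
After 7 (deposit($1000)): balance=$1601.00 total_interest=$1.00
After 8 (year_end (apply 10% annual interest)): balance=$1761.10 total_interest=$161.10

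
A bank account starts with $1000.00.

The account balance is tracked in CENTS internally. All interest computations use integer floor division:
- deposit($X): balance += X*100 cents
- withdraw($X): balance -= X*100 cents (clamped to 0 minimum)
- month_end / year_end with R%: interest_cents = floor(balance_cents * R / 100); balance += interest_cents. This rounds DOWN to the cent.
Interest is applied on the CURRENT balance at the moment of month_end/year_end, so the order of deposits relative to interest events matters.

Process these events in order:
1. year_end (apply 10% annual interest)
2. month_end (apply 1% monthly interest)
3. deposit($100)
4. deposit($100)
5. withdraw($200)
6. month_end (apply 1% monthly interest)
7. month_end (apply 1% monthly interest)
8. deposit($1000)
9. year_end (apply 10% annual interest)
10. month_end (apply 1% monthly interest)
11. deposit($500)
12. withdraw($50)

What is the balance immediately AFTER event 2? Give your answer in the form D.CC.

Answer: 1111.00

Derivation:
After 1 (year_end (apply 10% annual interest)): balance=$1100.00 total_interest=$100.00
After 2 (month_end (apply 1% monthly interest)): balance=$1111.00 total_interest=$111.00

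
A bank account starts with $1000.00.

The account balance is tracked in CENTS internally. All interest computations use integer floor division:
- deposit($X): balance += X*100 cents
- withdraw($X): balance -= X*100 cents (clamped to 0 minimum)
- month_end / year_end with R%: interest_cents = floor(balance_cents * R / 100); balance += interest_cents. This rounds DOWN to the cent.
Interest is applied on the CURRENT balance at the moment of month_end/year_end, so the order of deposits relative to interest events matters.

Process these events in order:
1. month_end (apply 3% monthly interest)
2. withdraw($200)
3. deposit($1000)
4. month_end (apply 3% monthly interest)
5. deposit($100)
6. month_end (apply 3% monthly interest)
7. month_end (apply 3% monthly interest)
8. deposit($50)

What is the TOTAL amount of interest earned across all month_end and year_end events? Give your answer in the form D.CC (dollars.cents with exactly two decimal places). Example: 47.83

After 1 (month_end (apply 3% monthly interest)): balance=$1030.00 total_interest=$30.00
After 2 (withdraw($200)): balance=$830.00 total_interest=$30.00
After 3 (deposit($1000)): balance=$1830.00 total_interest=$30.00
After 4 (month_end (apply 3% monthly interest)): balance=$1884.90 total_interest=$84.90
After 5 (deposit($100)): balance=$1984.90 total_interest=$84.90
After 6 (month_end (apply 3% monthly interest)): balance=$2044.44 total_interest=$144.44
After 7 (month_end (apply 3% monthly interest)): balance=$2105.77 total_interest=$205.77
After 8 (deposit($50)): balance=$2155.77 total_interest=$205.77

Answer: 205.77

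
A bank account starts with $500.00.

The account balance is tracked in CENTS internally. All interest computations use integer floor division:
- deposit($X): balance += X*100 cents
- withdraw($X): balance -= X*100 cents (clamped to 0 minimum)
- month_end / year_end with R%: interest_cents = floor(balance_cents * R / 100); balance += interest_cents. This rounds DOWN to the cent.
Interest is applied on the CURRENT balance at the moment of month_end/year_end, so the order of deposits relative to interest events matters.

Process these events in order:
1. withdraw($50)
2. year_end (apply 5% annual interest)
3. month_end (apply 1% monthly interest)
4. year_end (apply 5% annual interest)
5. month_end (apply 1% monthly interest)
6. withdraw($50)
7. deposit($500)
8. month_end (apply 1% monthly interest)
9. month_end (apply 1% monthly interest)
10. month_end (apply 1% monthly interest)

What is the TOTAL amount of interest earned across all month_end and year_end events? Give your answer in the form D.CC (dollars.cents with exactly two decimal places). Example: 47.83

Answer: 85.05

Derivation:
After 1 (withdraw($50)): balance=$450.00 total_interest=$0.00
After 2 (year_end (apply 5% annual interest)): balance=$472.50 total_interest=$22.50
After 3 (month_end (apply 1% monthly interest)): balance=$477.22 total_interest=$27.22
After 4 (year_end (apply 5% annual interest)): balance=$501.08 total_interest=$51.08
After 5 (month_end (apply 1% monthly interest)): balance=$506.09 total_interest=$56.09
After 6 (withdraw($50)): balance=$456.09 total_interest=$56.09
After 7 (deposit($500)): balance=$956.09 total_interest=$56.09
After 8 (month_end (apply 1% monthly interest)): balance=$965.65 total_interest=$65.65
After 9 (month_end (apply 1% monthly interest)): balance=$975.30 total_interest=$75.30
After 10 (month_end (apply 1% monthly interest)): balance=$985.05 total_interest=$85.05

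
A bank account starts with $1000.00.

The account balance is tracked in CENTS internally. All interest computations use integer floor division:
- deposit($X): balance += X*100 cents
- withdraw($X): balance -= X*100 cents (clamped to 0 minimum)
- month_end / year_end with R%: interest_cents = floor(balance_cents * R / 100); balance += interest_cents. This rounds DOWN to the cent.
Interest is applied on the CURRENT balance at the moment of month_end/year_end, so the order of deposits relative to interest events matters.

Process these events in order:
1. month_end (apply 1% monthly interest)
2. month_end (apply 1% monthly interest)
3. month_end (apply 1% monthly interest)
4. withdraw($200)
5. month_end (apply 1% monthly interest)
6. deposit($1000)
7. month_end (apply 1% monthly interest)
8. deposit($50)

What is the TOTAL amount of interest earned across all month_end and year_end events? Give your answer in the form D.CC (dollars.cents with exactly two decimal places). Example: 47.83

After 1 (month_end (apply 1% monthly interest)): balance=$1010.00 total_interest=$10.00
After 2 (month_end (apply 1% monthly interest)): balance=$1020.10 total_interest=$20.10
After 3 (month_end (apply 1% monthly interest)): balance=$1030.30 total_interest=$30.30
After 4 (withdraw($200)): balance=$830.30 total_interest=$30.30
After 5 (month_end (apply 1% monthly interest)): balance=$838.60 total_interest=$38.60
After 6 (deposit($1000)): balance=$1838.60 total_interest=$38.60
After 7 (month_end (apply 1% monthly interest)): balance=$1856.98 total_interest=$56.98
After 8 (deposit($50)): balance=$1906.98 total_interest=$56.98

Answer: 56.98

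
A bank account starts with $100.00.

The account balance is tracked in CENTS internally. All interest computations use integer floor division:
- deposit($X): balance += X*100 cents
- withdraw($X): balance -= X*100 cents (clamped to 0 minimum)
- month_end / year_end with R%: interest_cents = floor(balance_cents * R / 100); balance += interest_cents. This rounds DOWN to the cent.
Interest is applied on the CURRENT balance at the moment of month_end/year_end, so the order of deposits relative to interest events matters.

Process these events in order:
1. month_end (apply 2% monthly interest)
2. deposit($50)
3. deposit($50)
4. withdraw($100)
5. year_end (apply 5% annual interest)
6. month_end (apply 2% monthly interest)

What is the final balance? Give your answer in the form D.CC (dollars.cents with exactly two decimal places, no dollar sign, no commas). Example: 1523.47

Answer: 109.24

Derivation:
After 1 (month_end (apply 2% monthly interest)): balance=$102.00 total_interest=$2.00
After 2 (deposit($50)): balance=$152.00 total_interest=$2.00
After 3 (deposit($50)): balance=$202.00 total_interest=$2.00
After 4 (withdraw($100)): balance=$102.00 total_interest=$2.00
After 5 (year_end (apply 5% annual interest)): balance=$107.10 total_interest=$7.10
After 6 (month_end (apply 2% monthly interest)): balance=$109.24 total_interest=$9.24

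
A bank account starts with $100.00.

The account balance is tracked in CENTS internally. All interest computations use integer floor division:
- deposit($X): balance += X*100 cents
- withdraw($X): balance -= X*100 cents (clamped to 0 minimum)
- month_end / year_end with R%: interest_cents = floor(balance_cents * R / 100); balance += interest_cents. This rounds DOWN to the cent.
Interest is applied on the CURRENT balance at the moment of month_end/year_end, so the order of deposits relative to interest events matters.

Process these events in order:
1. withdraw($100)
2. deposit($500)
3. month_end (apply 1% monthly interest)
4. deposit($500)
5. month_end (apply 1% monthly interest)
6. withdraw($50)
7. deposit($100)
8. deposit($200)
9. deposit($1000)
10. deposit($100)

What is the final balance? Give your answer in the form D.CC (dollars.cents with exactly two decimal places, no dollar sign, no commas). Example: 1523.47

Answer: 2365.05

Derivation:
After 1 (withdraw($100)): balance=$0.00 total_interest=$0.00
After 2 (deposit($500)): balance=$500.00 total_interest=$0.00
After 3 (month_end (apply 1% monthly interest)): balance=$505.00 total_interest=$5.00
After 4 (deposit($500)): balance=$1005.00 total_interest=$5.00
After 5 (month_end (apply 1% monthly interest)): balance=$1015.05 total_interest=$15.05
After 6 (withdraw($50)): balance=$965.05 total_interest=$15.05
After 7 (deposit($100)): balance=$1065.05 total_interest=$15.05
After 8 (deposit($200)): balance=$1265.05 total_interest=$15.05
After 9 (deposit($1000)): balance=$2265.05 total_interest=$15.05
After 10 (deposit($100)): balance=$2365.05 total_interest=$15.05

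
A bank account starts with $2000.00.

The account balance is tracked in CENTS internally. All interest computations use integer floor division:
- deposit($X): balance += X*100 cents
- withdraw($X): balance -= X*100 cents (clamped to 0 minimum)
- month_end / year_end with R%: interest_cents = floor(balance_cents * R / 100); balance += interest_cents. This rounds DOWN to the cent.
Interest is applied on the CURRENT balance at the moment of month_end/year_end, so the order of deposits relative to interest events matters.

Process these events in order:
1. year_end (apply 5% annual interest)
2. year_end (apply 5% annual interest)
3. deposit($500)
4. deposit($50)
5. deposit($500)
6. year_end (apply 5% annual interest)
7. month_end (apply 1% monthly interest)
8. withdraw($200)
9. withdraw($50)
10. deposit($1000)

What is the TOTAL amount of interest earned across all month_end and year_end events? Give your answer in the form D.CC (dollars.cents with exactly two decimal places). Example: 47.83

After 1 (year_end (apply 5% annual interest)): balance=$2100.00 total_interest=$100.00
After 2 (year_end (apply 5% annual interest)): balance=$2205.00 total_interest=$205.00
After 3 (deposit($500)): balance=$2705.00 total_interest=$205.00
After 4 (deposit($50)): balance=$2755.00 total_interest=$205.00
After 5 (deposit($500)): balance=$3255.00 total_interest=$205.00
After 6 (year_end (apply 5% annual interest)): balance=$3417.75 total_interest=$367.75
After 7 (month_end (apply 1% monthly interest)): balance=$3451.92 total_interest=$401.92
After 8 (withdraw($200)): balance=$3251.92 total_interest=$401.92
After 9 (withdraw($50)): balance=$3201.92 total_interest=$401.92
After 10 (deposit($1000)): balance=$4201.92 total_interest=$401.92

Answer: 401.92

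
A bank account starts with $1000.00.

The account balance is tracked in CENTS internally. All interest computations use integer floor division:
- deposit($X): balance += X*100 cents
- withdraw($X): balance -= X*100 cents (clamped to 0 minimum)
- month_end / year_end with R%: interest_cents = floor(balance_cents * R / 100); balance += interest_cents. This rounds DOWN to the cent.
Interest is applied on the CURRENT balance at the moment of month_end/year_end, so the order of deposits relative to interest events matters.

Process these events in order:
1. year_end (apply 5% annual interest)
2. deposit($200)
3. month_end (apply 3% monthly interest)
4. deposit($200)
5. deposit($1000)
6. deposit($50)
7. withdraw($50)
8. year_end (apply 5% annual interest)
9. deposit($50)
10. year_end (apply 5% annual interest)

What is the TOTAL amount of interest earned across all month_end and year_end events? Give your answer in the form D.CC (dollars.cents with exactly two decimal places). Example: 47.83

After 1 (year_end (apply 5% annual interest)): balance=$1050.00 total_interest=$50.00
After 2 (deposit($200)): balance=$1250.00 total_interest=$50.00
After 3 (month_end (apply 3% monthly interest)): balance=$1287.50 total_interest=$87.50
After 4 (deposit($200)): balance=$1487.50 total_interest=$87.50
After 5 (deposit($1000)): balance=$2487.50 total_interest=$87.50
After 6 (deposit($50)): balance=$2537.50 total_interest=$87.50
After 7 (withdraw($50)): balance=$2487.50 total_interest=$87.50
After 8 (year_end (apply 5% annual interest)): balance=$2611.87 total_interest=$211.87
After 9 (deposit($50)): balance=$2661.87 total_interest=$211.87
After 10 (year_end (apply 5% annual interest)): balance=$2794.96 total_interest=$344.96

Answer: 344.96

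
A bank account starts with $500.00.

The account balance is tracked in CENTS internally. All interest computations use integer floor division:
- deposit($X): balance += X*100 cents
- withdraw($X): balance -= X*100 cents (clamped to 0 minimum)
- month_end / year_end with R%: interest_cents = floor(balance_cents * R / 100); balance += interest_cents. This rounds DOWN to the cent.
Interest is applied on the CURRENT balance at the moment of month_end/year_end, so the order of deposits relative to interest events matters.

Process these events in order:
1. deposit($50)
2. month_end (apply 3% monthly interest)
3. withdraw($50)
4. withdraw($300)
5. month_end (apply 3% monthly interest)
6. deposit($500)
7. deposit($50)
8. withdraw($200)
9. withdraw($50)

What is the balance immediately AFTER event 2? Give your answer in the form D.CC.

After 1 (deposit($50)): balance=$550.00 total_interest=$0.00
After 2 (month_end (apply 3% monthly interest)): balance=$566.50 total_interest=$16.50

Answer: 566.50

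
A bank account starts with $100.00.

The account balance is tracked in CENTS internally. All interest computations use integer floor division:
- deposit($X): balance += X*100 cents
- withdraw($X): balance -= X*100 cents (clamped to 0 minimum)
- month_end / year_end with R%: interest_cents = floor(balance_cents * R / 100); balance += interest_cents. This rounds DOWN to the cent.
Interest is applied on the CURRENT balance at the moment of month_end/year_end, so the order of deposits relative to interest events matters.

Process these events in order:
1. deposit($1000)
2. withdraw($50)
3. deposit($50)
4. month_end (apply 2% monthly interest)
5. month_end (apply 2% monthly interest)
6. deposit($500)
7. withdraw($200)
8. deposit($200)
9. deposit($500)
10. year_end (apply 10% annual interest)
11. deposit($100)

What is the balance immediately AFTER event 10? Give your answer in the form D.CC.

Answer: 2358.88

Derivation:
After 1 (deposit($1000)): balance=$1100.00 total_interest=$0.00
After 2 (withdraw($50)): balance=$1050.00 total_interest=$0.00
After 3 (deposit($50)): balance=$1100.00 total_interest=$0.00
After 4 (month_end (apply 2% monthly interest)): balance=$1122.00 total_interest=$22.00
After 5 (month_end (apply 2% monthly interest)): balance=$1144.44 total_interest=$44.44
After 6 (deposit($500)): balance=$1644.44 total_interest=$44.44
After 7 (withdraw($200)): balance=$1444.44 total_interest=$44.44
After 8 (deposit($200)): balance=$1644.44 total_interest=$44.44
After 9 (deposit($500)): balance=$2144.44 total_interest=$44.44
After 10 (year_end (apply 10% annual interest)): balance=$2358.88 total_interest=$258.88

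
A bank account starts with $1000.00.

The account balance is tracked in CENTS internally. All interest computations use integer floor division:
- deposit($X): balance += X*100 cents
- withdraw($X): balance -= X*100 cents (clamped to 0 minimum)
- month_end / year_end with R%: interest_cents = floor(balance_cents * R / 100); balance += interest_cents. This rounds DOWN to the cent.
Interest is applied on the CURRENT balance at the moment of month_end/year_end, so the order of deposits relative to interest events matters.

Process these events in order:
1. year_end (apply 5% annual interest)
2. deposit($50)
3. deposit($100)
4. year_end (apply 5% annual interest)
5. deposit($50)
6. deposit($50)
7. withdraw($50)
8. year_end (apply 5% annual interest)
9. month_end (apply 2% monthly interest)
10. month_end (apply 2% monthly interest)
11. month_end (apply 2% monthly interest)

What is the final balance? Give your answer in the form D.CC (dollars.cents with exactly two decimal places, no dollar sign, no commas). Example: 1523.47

Answer: 1459.69

Derivation:
After 1 (year_end (apply 5% annual interest)): balance=$1050.00 total_interest=$50.00
After 2 (deposit($50)): balance=$1100.00 total_interest=$50.00
After 3 (deposit($100)): balance=$1200.00 total_interest=$50.00
After 4 (year_end (apply 5% annual interest)): balance=$1260.00 total_interest=$110.00
After 5 (deposit($50)): balance=$1310.00 total_interest=$110.00
After 6 (deposit($50)): balance=$1360.00 total_interest=$110.00
After 7 (withdraw($50)): balance=$1310.00 total_interest=$110.00
After 8 (year_end (apply 5% annual interest)): balance=$1375.50 total_interest=$175.50
After 9 (month_end (apply 2% monthly interest)): balance=$1403.01 total_interest=$203.01
After 10 (month_end (apply 2% monthly interest)): balance=$1431.07 total_interest=$231.07
After 11 (month_end (apply 2% monthly interest)): balance=$1459.69 total_interest=$259.69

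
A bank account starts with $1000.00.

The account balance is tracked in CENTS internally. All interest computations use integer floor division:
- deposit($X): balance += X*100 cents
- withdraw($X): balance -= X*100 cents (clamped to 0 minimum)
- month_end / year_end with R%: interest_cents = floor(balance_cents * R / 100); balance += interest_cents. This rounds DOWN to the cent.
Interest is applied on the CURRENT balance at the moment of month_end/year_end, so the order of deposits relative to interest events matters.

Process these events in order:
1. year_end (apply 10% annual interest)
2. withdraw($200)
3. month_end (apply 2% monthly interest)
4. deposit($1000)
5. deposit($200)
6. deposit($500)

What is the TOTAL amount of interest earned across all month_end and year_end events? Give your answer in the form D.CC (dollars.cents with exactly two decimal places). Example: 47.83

After 1 (year_end (apply 10% annual interest)): balance=$1100.00 total_interest=$100.00
After 2 (withdraw($200)): balance=$900.00 total_interest=$100.00
After 3 (month_end (apply 2% monthly interest)): balance=$918.00 total_interest=$118.00
After 4 (deposit($1000)): balance=$1918.00 total_interest=$118.00
After 5 (deposit($200)): balance=$2118.00 total_interest=$118.00
After 6 (deposit($500)): balance=$2618.00 total_interest=$118.00

Answer: 118.00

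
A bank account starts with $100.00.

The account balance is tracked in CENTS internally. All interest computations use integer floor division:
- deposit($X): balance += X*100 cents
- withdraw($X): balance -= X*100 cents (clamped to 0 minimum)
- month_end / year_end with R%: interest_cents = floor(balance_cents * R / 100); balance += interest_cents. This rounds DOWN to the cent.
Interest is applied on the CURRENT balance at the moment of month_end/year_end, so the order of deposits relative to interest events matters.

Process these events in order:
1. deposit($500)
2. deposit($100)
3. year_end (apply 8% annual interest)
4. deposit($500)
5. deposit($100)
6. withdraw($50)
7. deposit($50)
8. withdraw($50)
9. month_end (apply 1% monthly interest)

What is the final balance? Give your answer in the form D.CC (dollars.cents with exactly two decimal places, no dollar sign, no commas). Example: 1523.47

Answer: 1319.06

Derivation:
After 1 (deposit($500)): balance=$600.00 total_interest=$0.00
After 2 (deposit($100)): balance=$700.00 total_interest=$0.00
After 3 (year_end (apply 8% annual interest)): balance=$756.00 total_interest=$56.00
After 4 (deposit($500)): balance=$1256.00 total_interest=$56.00
After 5 (deposit($100)): balance=$1356.00 total_interest=$56.00
After 6 (withdraw($50)): balance=$1306.00 total_interest=$56.00
After 7 (deposit($50)): balance=$1356.00 total_interest=$56.00
After 8 (withdraw($50)): balance=$1306.00 total_interest=$56.00
After 9 (month_end (apply 1% monthly interest)): balance=$1319.06 total_interest=$69.06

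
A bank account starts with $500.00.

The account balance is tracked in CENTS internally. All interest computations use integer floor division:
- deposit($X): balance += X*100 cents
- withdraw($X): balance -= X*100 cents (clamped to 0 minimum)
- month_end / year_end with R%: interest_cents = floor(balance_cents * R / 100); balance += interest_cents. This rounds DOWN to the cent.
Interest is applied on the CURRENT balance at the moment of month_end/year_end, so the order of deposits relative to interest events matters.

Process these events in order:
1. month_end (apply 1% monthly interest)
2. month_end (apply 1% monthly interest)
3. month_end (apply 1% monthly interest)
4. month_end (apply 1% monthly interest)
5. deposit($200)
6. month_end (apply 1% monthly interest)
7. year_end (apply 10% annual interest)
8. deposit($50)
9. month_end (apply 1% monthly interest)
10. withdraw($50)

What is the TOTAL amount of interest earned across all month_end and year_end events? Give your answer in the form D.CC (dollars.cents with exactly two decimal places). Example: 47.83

After 1 (month_end (apply 1% monthly interest)): balance=$505.00 total_interest=$5.00
After 2 (month_end (apply 1% monthly interest)): balance=$510.05 total_interest=$10.05
After 3 (month_end (apply 1% monthly interest)): balance=$515.15 total_interest=$15.15
After 4 (month_end (apply 1% monthly interest)): balance=$520.30 total_interest=$20.30
After 5 (deposit($200)): balance=$720.30 total_interest=$20.30
After 6 (month_end (apply 1% monthly interest)): balance=$727.50 total_interest=$27.50
After 7 (year_end (apply 10% annual interest)): balance=$800.25 total_interest=$100.25
After 8 (deposit($50)): balance=$850.25 total_interest=$100.25
After 9 (month_end (apply 1% monthly interest)): balance=$858.75 total_interest=$108.75
After 10 (withdraw($50)): balance=$808.75 total_interest=$108.75

Answer: 108.75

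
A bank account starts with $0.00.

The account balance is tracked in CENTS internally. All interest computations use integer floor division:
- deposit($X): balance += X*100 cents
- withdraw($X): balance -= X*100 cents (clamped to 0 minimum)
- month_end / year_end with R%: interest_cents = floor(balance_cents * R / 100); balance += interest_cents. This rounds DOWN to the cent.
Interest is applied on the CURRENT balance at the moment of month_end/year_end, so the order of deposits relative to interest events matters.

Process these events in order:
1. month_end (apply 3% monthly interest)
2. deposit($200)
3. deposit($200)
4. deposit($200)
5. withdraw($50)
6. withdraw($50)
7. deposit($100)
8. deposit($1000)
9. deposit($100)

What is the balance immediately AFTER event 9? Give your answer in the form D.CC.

After 1 (month_end (apply 3% monthly interest)): balance=$0.00 total_interest=$0.00
After 2 (deposit($200)): balance=$200.00 total_interest=$0.00
After 3 (deposit($200)): balance=$400.00 total_interest=$0.00
After 4 (deposit($200)): balance=$600.00 total_interest=$0.00
After 5 (withdraw($50)): balance=$550.00 total_interest=$0.00
After 6 (withdraw($50)): balance=$500.00 total_interest=$0.00
After 7 (deposit($100)): balance=$600.00 total_interest=$0.00
After 8 (deposit($1000)): balance=$1600.00 total_interest=$0.00
After 9 (deposit($100)): balance=$1700.00 total_interest=$0.00

Answer: 1700.00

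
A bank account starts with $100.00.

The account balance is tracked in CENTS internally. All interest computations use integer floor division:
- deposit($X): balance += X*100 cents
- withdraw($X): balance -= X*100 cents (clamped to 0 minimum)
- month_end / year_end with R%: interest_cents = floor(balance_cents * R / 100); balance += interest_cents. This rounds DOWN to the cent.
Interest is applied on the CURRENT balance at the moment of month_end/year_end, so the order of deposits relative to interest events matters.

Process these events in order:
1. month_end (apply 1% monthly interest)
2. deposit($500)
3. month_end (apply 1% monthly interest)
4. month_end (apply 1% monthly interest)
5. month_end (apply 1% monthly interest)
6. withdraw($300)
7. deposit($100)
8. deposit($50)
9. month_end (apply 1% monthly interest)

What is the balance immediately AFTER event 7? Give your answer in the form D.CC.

After 1 (month_end (apply 1% monthly interest)): balance=$101.00 total_interest=$1.00
After 2 (deposit($500)): balance=$601.00 total_interest=$1.00
After 3 (month_end (apply 1% monthly interest)): balance=$607.01 total_interest=$7.01
After 4 (month_end (apply 1% monthly interest)): balance=$613.08 total_interest=$13.08
After 5 (month_end (apply 1% monthly interest)): balance=$619.21 total_interest=$19.21
After 6 (withdraw($300)): balance=$319.21 total_interest=$19.21
After 7 (deposit($100)): balance=$419.21 total_interest=$19.21

Answer: 419.21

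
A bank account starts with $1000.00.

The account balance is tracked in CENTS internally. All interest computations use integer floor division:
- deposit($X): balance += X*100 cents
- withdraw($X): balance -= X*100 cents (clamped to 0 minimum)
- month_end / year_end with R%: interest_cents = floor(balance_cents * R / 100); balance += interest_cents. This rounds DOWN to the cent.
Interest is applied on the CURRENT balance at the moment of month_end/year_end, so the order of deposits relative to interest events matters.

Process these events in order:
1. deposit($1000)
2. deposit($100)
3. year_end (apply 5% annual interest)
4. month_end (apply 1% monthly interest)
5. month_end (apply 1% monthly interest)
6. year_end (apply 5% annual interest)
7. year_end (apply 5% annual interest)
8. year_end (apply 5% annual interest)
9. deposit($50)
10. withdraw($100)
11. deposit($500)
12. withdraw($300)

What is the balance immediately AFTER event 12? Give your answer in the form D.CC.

After 1 (deposit($1000)): balance=$2000.00 total_interest=$0.00
After 2 (deposit($100)): balance=$2100.00 total_interest=$0.00
After 3 (year_end (apply 5% annual interest)): balance=$2205.00 total_interest=$105.00
After 4 (month_end (apply 1% monthly interest)): balance=$2227.05 total_interest=$127.05
After 5 (month_end (apply 1% monthly interest)): balance=$2249.32 total_interest=$149.32
After 6 (year_end (apply 5% annual interest)): balance=$2361.78 total_interest=$261.78
After 7 (year_end (apply 5% annual interest)): balance=$2479.86 total_interest=$379.86
After 8 (year_end (apply 5% annual interest)): balance=$2603.85 total_interest=$503.85
After 9 (deposit($50)): balance=$2653.85 total_interest=$503.85
After 10 (withdraw($100)): balance=$2553.85 total_interest=$503.85
After 11 (deposit($500)): balance=$3053.85 total_interest=$503.85
After 12 (withdraw($300)): balance=$2753.85 total_interest=$503.85

Answer: 2753.85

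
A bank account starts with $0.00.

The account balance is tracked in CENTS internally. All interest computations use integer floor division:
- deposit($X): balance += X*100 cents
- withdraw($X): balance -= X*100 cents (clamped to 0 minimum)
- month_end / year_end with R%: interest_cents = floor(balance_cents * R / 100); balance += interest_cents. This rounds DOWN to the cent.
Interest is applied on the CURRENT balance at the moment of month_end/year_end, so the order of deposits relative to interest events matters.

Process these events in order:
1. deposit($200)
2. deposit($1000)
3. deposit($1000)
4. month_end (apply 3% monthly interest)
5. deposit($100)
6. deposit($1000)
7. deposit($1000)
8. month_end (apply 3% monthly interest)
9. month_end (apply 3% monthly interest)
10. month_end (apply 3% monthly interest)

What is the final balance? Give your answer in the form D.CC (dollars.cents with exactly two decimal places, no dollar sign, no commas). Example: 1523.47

After 1 (deposit($200)): balance=$200.00 total_interest=$0.00
After 2 (deposit($1000)): balance=$1200.00 total_interest=$0.00
After 3 (deposit($1000)): balance=$2200.00 total_interest=$0.00
After 4 (month_end (apply 3% monthly interest)): balance=$2266.00 total_interest=$66.00
After 5 (deposit($100)): balance=$2366.00 total_interest=$66.00
After 6 (deposit($1000)): balance=$3366.00 total_interest=$66.00
After 7 (deposit($1000)): balance=$4366.00 total_interest=$66.00
After 8 (month_end (apply 3% monthly interest)): balance=$4496.98 total_interest=$196.98
After 9 (month_end (apply 3% monthly interest)): balance=$4631.88 total_interest=$331.88
After 10 (month_end (apply 3% monthly interest)): balance=$4770.83 total_interest=$470.83

Answer: 4770.83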